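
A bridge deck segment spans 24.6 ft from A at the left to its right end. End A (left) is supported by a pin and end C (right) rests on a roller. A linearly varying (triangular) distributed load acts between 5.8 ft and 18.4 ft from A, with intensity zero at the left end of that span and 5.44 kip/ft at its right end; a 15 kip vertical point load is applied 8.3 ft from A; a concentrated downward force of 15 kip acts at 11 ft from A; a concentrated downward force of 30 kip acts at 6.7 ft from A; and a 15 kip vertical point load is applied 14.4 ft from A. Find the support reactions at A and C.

A_x = 0, A_y = 60.77 kip, C_y = 48.50 kip

Resultant of the triangular load: ½ × 5.44 × 12.6 = 34.272 kip, acting at 14.2 ft from A (one-third of the span from the peak).
Taking moments about A: C_y·24.6 − (½·5.44·12.6)·14.2 − 15·8.3 − 15·11 − 30·6.7 − 15·14.4 = 0 → C_y = 1193.1624/24.6 = 48.5025 ≈ 48.50 kip.
ΣF_y = 0: A_y + 48.5025 − ½·5.44·12.6 − 15 − 15 − 30 − 15 = 0 → A_y = 60.77 kip.
ΣF_x = 0: no horizontal applied forces, so A_x = 0.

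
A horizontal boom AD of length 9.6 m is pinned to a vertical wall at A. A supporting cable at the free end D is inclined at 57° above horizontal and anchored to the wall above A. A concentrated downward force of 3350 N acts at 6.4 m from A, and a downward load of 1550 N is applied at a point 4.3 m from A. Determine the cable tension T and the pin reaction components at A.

ΣM about A: T·sin57°·9.6 − 3350·6.4 − 1550·4.3 = 0 → T = 28105/(9.6·0.838671) = 3490.77 ≈ 3491 N.
ΣF_x = 0: A_x − T·cos57° = 0 → A_x = 3490.77 × 0.544639 = 1901 N.
ΣF_y = 0: A_y + T·sin57° − 3350 − 1550 = 0 → A_y = 4900 − 3490.77 × 0.838671 = 1972 N.

T = 3491 N, A_x = 1901 N, A_y = 1972 N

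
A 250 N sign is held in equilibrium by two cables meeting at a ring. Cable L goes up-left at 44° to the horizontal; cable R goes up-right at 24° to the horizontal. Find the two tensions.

ΣF_x = 0: −T_L·cos44° + T_R·cos24° = 0 → T_R = 0.787415·T_L.
ΣF_y = 0: T_L·sin44° + T_R·sin24° = 250.
Substitute: T_L·(0.694658 + 0.787415·0.406737) = 250 → T_L = 246.323 ≈ 246.3 N.
Then T_R = 0.787415 × 246.323 = 194.0 N.

T_L = 246.3 N, T_R = 194.0 N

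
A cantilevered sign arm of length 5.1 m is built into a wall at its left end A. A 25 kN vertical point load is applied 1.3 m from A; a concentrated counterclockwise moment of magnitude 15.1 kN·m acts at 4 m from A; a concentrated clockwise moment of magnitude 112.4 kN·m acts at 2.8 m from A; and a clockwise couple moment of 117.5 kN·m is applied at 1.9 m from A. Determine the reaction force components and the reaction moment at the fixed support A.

ΣF_x = 0: A_x = 0.
ΣF_y = 0: A_y − 25 = 0 → A_y = 25.00 kN.
ΣM about A: M_A − 25·1.3 + 15.1 − 112.4 − 117.5 = 0 → M_A = 247.3 kN·m.

A_x = 0, A_y = 25.00 kN, M_A = 247.3 kN·m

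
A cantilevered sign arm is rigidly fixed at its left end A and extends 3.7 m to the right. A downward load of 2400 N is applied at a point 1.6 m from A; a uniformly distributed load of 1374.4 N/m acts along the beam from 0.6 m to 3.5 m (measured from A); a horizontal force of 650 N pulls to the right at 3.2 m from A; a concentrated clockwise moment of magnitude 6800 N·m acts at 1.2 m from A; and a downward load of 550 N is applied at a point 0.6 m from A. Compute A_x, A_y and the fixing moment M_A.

A_x = -650.0 N, A_y = 6936 N, M_A = 19140 N·m

Resultant of the distributed load: 1374.4 × 2.9 = 3985.76 N at 2.05 m from A.
ΣF_x = 0: A_x + 650 = 0 → A_x = -650.0 N.
ΣF_y = 0: A_y − 2400 − 1374.4·2.9 − 550 = 0 → A_y = 6936 N.
ΣM about A: M_A − 2400·1.6 − (1374.4·2.9)·2.05 − 6800 − 550·0.6 = 0 → M_A = 19140 N·m.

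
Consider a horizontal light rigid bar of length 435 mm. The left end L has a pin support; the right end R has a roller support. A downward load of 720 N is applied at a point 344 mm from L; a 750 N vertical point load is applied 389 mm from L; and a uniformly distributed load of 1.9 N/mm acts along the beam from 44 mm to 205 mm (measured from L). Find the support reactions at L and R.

Resultant of the distributed load: 1.9 × 161 = 305.9 N at 124.5 mm from L.
Taking moments about L: R_y·435 − 720·344 − 750·389 − (1.9·161)·124.5 = 0 → R_y = 577514.55/435 = 1327.62 ≈ 1328 N.
ΣF_y = 0: L_y + 1327.62 − 720 − 750 − 1.9·161 = 0 → L_y = 448.3 N.
ΣF_x = 0: no horizontal applied forces, so L_x = 0.

L_x = 0, L_y = 448.3 N, R_y = 1328 N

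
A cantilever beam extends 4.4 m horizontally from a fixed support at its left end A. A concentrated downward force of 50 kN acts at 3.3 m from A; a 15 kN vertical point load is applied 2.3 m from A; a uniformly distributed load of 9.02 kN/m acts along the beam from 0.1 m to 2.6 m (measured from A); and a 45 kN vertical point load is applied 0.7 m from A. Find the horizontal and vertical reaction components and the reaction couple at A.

Resultant of the distributed load: 9.02 × 2.5 = 22.55 kN at 1.35 m from A.
ΣF_x = 0: A_x = 0.
ΣF_y = 0: A_y − 50 − 15 − 9.02·2.5 − 45 = 0 → A_y = 132.6 kN.
ΣM about A: M_A − 50·3.3 − 15·2.3 − (9.02·2.5)·1.35 − 45·0.7 = 0 → M_A = 261.4 kN·m.

A_x = 0, A_y = 132.6 kN, M_A = 261.4 kN·m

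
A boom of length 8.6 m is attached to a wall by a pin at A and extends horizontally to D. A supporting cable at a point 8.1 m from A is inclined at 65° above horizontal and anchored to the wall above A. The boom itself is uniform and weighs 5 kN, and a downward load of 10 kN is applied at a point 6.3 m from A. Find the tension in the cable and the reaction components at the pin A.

T = 11.51 kN, A_x = 4.865 kN, A_y = 4.568 kN

ΣM about A: T·sin65°·8.1 − 5·4.3 − 10·6.3 = 0 → T = 84.5/(8.1·0.906308) = 11.5105 ≈ 11.51 kN.
ΣF_x = 0: A_x − T·cos65° = 0 → A_x = 11.5105 × 0.422618 = 4.865 kN.
ΣF_y = 0: A_y + T·sin65° − 5 − 10 = 0 → A_y = 15 − 11.5105 × 0.906308 = 4.568 kN.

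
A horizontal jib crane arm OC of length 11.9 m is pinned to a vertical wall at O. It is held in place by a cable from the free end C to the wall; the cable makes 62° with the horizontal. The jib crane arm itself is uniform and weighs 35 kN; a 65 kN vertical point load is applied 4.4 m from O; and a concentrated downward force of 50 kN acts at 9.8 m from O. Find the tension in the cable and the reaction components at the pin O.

ΣM about O: T·sin62°·11.9 − 35·5.95 − 65·4.4 − 50·9.8 = 0 → T = 984.25/(11.9·0.882948) = 93.6749 ≈ 93.67 kN.
ΣF_x = 0: O_x − T·cos62° = 0 → O_x = 93.6749 × 0.469472 = 43.98 kN.
ΣF_y = 0: O_y + T·sin62° − 35 − 65 − 50 = 0 → O_y = 150 − 93.6749 × 0.882948 = 67.29 kN.

T = 93.67 kN, O_x = 43.98 kN, O_y = 67.29 kN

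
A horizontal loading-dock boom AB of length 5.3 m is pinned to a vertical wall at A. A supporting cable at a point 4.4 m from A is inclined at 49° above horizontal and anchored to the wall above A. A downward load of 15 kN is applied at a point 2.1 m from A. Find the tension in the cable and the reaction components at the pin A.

ΣM about A: T·sin49°·4.4 − 15·2.1 = 0 → T = 31.5/(4.4·0.75471) = 9.48588 ≈ 9.486 kN.
ΣF_x = 0: A_x − T·cos49° = 0 → A_x = 9.48588 × 0.656059 = 6.223 kN.
ΣF_y = 0: A_y + T·sin49° − 15 = 0 → A_y = 15 − 9.48588 × 0.75471 = 7.841 kN.

T = 9.486 kN, A_x = 6.223 kN, A_y = 7.841 kN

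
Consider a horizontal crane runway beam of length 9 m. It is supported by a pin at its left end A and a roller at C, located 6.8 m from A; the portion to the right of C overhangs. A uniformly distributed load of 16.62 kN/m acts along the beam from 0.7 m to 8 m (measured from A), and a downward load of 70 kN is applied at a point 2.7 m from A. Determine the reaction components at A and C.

A_x = 0, A_y = 85.92 kN, C_y = 105.4 kN

Resultant of the distributed load: 16.62 × 7.3 = 121.326 kN at 4.35 m from A.
Taking moments about A: C_y·6.8 − (16.62·7.3)·4.35 − 70·2.7 = 0 → C_y = 716.7681/6.8 = 105.407 ≈ 105.4 kN.
ΣF_y = 0: A_y + 105.407 − 16.62·7.3 − 70 = 0 → A_y = 85.92 kN.
ΣF_x = 0: no horizontal applied forces, so A_x = 0.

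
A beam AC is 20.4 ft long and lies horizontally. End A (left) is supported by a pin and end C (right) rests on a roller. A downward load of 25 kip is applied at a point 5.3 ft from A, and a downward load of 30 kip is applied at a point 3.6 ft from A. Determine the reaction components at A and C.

Moments about A: C_y·20.4 − 25·5.3 − 30·3.6 = 0 → C_y = 240.5/20.4 = 11.7892 ≈ 11.79 kip.
ΣF_y = 0: A_y + 11.7892 − 25 − 30 = 0 → A_y = 43.21 kip.
ΣF_x = 0: no horizontal applied forces, so A_x = 0.

A_x = 0, A_y = 43.21 kip, C_y = 11.79 kip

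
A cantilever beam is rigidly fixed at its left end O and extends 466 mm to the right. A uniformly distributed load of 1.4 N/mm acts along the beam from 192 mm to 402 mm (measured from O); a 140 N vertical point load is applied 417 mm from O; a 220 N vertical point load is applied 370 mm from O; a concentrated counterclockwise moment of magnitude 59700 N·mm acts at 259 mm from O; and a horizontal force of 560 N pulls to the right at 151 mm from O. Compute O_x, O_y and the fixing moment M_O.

Resultant of the distributed load: 1.4 × 210 = 294 N at 297 mm from O.
ΣF_x = 0: O_x + 560 = 0 → O_x = -560.0 N.
ΣF_y = 0: O_y − 1.4·210 − 140 − 220 = 0 → O_y = 654.0 N.
ΣM about O: M_O − (1.4·210)·297 − 140·417 − 220·370 + 59700 = 0 → M_O = 167400 N·mm.

O_x = -560.0 N, O_y = 654.0 N, M_O = 167400 N·mm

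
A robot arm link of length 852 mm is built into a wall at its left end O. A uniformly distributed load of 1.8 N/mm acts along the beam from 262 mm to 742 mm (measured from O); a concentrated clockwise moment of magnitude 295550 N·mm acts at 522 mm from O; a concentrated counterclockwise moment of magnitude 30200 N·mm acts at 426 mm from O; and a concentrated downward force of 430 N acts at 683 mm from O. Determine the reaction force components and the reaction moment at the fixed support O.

O_x = 0, O_y = 1294 N, M_O = 992800 N·mm

Resultant of the distributed load: 1.8 × 480 = 864 N at 502 mm from O.
ΣF_x = 0: O_x = 0.
ΣF_y = 0: O_y − 1.8·480 − 430 = 0 → O_y = 1294 N.
ΣM about O: M_O − (1.8·480)·502 − 295550 + 30200 − 430·683 = 0 → M_O = 992800 N·mm.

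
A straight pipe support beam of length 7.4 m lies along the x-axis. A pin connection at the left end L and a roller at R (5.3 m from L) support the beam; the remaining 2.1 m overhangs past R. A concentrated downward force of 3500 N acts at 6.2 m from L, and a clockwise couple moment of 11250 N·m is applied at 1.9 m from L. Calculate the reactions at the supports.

L_x = 0, L_y = -2717 N, R_y = 6217 N

ΣM about L: R_y·5.3 − 3500·6.2 − 11250 = 0 → R_y = 32950/5.3 = 6216.98 ≈ 6217 N.
ΣF_y = 0: L_y + 6216.98 − 3500 = 0 → L_y = -2717 N.
ΣF_x = 0: no horizontal applied forces, so L_x = 0.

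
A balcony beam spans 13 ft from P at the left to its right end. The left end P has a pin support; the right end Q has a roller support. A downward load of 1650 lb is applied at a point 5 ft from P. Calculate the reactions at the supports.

P_x = 0, P_y = 1015 lb, Q_y = 634.6 lb

ΣM about P: Q_y·13 − 1650·5 = 0 → Q_y = 8250/13 = 634.615 ≈ 634.6 lb.
ΣF_y = 0: P_y + 634.615 − 1650 = 0 → P_y = 1015 lb.
ΣF_x = 0: no horizontal applied forces, so P_x = 0.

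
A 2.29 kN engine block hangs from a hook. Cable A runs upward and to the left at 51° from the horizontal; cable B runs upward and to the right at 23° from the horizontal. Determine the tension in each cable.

T_A = 2.193 kN, T_B = 1.499 kN

ΣF_x = 0: −T_A·cos51° + T_B·cos23° = 0 → T_B = 0.683669·T_A.
ΣF_y = 0: T_A·sin51° + T_B·sin23° = 2.29.
Substitute: T_A·(0.777146 + 0.683669·0.390731) = 2.29 → T_A = 2.19291 ≈ 2.193 kN.
Then T_B = 0.683669 × 2.19291 = 1.499 kN.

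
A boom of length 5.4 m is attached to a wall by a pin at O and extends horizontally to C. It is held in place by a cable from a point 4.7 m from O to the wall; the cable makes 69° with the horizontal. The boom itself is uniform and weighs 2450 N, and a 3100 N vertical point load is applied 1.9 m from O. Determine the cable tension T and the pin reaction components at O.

ΣM about O: T·sin69°·4.7 − 2450·2.7 − 3100·1.9 = 0 → T = 12505/(4.7·0.93358) = 2849.93 ≈ 2850 N.
ΣF_x = 0: O_x − T·cos69° = 0 → O_x = 2849.93 × 0.358368 = 1021 N.
ΣF_y = 0: O_y + T·sin69° − 2450 − 3100 = 0 → O_y = 5550 − 2849.93 × 0.93358 = 2889 N.

T = 2850 N, O_x = 1021 N, O_y = 2889 N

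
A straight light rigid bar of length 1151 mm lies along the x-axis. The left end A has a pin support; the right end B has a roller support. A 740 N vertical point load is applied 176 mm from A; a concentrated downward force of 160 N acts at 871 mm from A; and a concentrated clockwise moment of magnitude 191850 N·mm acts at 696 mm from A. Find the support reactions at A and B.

Moments about A: B_y·1151 − 740·176 − 160·871 − 191850 = 0 → B_y = 461450/1151 = 400.912 ≈ 400.9 N.
ΣF_y = 0: A_y + 400.912 − 740 − 160 = 0 → A_y = 499.1 N.
ΣF_x = 0: no horizontal applied forces, so A_x = 0.

A_x = 0, A_y = 499.1 N, B_y = 400.9 N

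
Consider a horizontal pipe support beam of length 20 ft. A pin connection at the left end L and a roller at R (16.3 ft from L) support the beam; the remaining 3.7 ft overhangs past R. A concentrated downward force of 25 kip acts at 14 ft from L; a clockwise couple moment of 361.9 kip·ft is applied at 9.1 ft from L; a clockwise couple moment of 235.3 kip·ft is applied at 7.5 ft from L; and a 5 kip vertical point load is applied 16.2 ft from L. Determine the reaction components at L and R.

Moments about L: R_y·16.3 − 25·14 − 361.9 − 235.3 − 5·16.2 = 0 → R_y = 1028.2/16.3 = 63.0798 ≈ 63.08 kip.
ΣF_y = 0: L_y + 63.0798 − 25 − 5 = 0 → L_y = -33.08 kip.
ΣF_x = 0: no horizontal applied forces, so L_x = 0.

L_x = 0, L_y = -33.08 kip, R_y = 63.08 kip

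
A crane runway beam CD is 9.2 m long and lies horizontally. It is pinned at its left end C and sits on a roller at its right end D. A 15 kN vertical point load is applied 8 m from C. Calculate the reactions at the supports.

Taking moments about C: D_y·9.2 − 15·8 = 0 → D_y = 120/9.2 = 13.0435 ≈ 13.04 kN.
ΣF_y = 0: C_y + 13.0435 − 15 = 0 → C_y = 1.957 kN.
ΣF_x = 0: no horizontal applied forces, so C_x = 0.

C_x = 0, C_y = 1.957 kN, D_y = 13.04 kN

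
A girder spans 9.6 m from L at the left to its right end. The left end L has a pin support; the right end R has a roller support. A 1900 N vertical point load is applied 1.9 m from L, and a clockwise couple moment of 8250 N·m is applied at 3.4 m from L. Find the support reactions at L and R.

L_x = 0, L_y = 664.6 N, R_y = 1235 N

Taking moments about L: R_y·9.6 − 1900·1.9 − 8250 = 0 → R_y = 11860/9.6 = 1235.42 ≈ 1235 N.
ΣF_y = 0: L_y + 1235.42 − 1900 = 0 → L_y = 664.6 N.
ΣF_x = 0: no horizontal applied forces, so L_x = 0.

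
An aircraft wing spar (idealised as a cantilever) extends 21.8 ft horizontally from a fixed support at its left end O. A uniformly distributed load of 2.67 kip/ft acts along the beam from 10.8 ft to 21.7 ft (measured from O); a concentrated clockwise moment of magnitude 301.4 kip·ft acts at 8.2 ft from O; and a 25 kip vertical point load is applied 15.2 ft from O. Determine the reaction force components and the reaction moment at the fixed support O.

O_x = 0, O_y = 54.10 kip, M_O = 1154 kip·ft

Resultant of the distributed load: 2.67 × 10.9 = 29.103 kip at 16.25 ft from O.
ΣF_x = 0: O_x = 0.
ΣF_y = 0: O_y − 2.67·10.9 − 25 = 0 → O_y = 54.10 kip.
ΣM about O: M_O − (2.67·10.9)·16.25 − 301.4 − 25·15.2 = 0 → M_O = 1154 kip·ft.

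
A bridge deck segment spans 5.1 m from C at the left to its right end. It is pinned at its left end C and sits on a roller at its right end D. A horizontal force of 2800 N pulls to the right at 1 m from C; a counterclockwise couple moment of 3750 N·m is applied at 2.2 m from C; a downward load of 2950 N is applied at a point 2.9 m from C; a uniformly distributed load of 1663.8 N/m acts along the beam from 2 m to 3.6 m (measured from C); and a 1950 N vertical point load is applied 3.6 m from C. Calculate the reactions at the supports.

C_x = -2800 N, C_y = 3782 N, D_y = 3780 N

Resultant of the distributed load: 1663.8 × 1.6 = 2662.08 N at 2.8 m from C.
Moments about C: D_y·5.1 + 3750 − 2950·2.9 − (1663.8·1.6)·2.8 − 1950·3.6 = 0 → D_y = 19278.824/5.1 = 3780.16 ≈ 3780 N.
ΣF_y = 0: C_y + 3780.16 − 2950 − 1663.8·1.6 − 1950 = 0 → C_y = 3782 N.
ΣF_x = 0: C_x + 2800 = 0 → C_x = -2800 N.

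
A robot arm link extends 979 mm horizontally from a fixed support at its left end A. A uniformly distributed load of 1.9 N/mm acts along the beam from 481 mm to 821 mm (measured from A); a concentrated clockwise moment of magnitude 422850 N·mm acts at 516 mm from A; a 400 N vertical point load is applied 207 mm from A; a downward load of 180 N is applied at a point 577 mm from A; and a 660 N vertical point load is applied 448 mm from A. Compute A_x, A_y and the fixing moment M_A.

A_x = 0, A_y = 1886 N, M_A = 1326000 N·mm

Resultant of the distributed load: 1.9 × 340 = 646 N at 651 mm from A.
ΣF_x = 0: A_x = 0.
ΣF_y = 0: A_y − 1.9·340 − 400 − 180 − 660 = 0 → A_y = 1886 N.
ΣM about A: M_A − (1.9·340)·651 − 422850 − 400·207 − 180·577 − 660·448 = 0 → M_A = 1326000 N·mm.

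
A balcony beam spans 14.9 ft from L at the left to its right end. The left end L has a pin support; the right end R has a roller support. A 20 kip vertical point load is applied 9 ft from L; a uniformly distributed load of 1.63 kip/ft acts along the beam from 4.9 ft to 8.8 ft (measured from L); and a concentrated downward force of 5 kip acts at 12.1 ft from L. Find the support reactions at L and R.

L_x = 0, L_y = 12.29 kip, R_y = 19.06 kip

Resultant of the distributed load: 1.63 × 3.9 = 6.357 kip at 6.85 ft from L.
ΣM about L: R_y·14.9 − 20·9 − (1.63·3.9)·6.85 − 5·12.1 = 0 → R_y = 284.04545/14.9 = 19.0635 ≈ 19.06 kip.
ΣF_y = 0: L_y + 19.0635 − 20 − 1.63·3.9 − 5 = 0 → L_y = 12.29 kip.
ΣF_x = 0: no horizontal applied forces, so L_x = 0.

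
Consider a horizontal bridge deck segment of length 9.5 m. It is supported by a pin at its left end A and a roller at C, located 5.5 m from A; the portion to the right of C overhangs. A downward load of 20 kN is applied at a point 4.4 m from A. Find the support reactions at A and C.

A_x = 0, A_y = 4.000 kN, C_y = 16.00 kN

ΣM about A: C_y·5.5 − 20·4.4 = 0 → C_y = 88/5.5 = 16.00 kN.
ΣF_y = 0: A_y + 16 − 20 = 0 → A_y = 4.000 kN.
ΣF_x = 0: no horizontal applied forces, so A_x = 0.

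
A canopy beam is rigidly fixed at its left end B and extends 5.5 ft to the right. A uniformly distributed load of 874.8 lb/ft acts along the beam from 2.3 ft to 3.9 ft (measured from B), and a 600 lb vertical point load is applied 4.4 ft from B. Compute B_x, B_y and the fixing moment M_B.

B_x = 0, B_y = 2000 lb, M_B = 6979 lb·ft

Resultant of the distributed load: 874.8 × 1.6 = 1399.68 lb at 3.1 ft from B.
ΣF_x = 0: B_x = 0.
ΣF_y = 0: B_y − 874.8·1.6 − 600 = 0 → B_y = 2000 lb.
ΣM about B: M_B − (874.8·1.6)·3.1 − 600·4.4 = 0 → M_B = 6979 lb·ft.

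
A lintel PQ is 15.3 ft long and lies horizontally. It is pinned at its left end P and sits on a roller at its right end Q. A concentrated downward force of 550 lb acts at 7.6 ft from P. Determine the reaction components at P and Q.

P_x = 0, P_y = 276.8 lb, Q_y = 273.2 lb

ΣM about P: Q_y·15.3 − 550·7.6 = 0 → Q_y = 4180/15.3 = 273.203 ≈ 273.2 lb.
ΣF_y = 0: P_y + 273.203 − 550 = 0 → P_y = 276.8 lb.
ΣF_x = 0: no horizontal applied forces, so P_x = 0.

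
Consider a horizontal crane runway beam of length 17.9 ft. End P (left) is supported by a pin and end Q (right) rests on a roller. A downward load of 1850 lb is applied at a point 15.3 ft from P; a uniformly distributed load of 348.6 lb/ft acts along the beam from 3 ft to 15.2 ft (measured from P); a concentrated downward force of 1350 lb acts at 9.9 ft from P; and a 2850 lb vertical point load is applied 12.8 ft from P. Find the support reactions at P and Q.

P_x = 0, P_y = 3775 lb, Q_y = 6528 lb

Resultant of the distributed load: 348.6 × 12.2 = 4252.92 lb at 9.1 ft from P.
ΣM about P: Q_y·17.9 − 1850·15.3 − (348.6·12.2)·9.1 − 1350·9.9 − 2850·12.8 = 0 → Q_y = 116851.572/17.9 = 6528.02 ≈ 6528 lb.
ΣF_y = 0: P_y + 6528.02 − 1850 − 348.6·12.2 − 1350 − 2850 = 0 → P_y = 3775 lb.
ΣF_x = 0: no horizontal applied forces, so P_x = 0.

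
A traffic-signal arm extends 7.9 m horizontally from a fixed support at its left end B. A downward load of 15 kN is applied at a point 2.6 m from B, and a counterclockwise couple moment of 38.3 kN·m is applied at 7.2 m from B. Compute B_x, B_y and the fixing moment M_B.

ΣF_x = 0: B_x = 0.
ΣF_y = 0: B_y − 15 = 0 → B_y = 15.00 kN.
ΣM about B: M_B − 15·2.6 + 38.3 = 0 → M_B = 0.7000 kN·m.

B_x = 0, B_y = 15.00 kN, M_B = 0.7000 kN·m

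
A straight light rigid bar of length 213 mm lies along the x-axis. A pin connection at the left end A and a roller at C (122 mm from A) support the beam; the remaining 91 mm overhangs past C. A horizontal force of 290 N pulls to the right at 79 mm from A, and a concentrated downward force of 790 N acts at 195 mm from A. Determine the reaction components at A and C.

ΣM about A: C_y·122 − 790·195 = 0 → C_y = 154050/122 = 1262.7 ≈ 1263 N.
ΣF_y = 0: A_y + 1262.7 − 790 = 0 → A_y = -472.7 N.
ΣF_x = 0: A_x + 290 = 0 → A_x = -290.0 N.

A_x = -290.0 N, A_y = -472.7 N, C_y = 1263 N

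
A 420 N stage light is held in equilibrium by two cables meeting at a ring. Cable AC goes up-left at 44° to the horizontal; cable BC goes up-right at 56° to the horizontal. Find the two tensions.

T_AC = 238.5 N, T_BC = 306.8 N

ΣF_x = 0: −T_AC·cos44° + T_BC·cos56° = 0 → T_BC = 1.28639·T_AC.
ΣF_y = 0: T_AC·sin44° + T_BC·sin56° = 420.
Substitute: T_AC·(0.694658 + 1.28639·0.829038) = 420 → T_AC = 238.484 ≈ 238.5 N.
Then T_BC = 1.28639 × 238.484 = 306.8 N.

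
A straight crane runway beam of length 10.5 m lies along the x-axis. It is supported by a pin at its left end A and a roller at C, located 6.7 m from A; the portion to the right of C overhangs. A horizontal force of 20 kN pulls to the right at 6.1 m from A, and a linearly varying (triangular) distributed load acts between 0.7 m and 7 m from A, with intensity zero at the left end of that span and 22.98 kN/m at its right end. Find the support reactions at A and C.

Resultant of the triangular load: ½ × 22.98 × 6.3 = 72.387 kN, acting at 4.9 m from A (one-third of the span from the peak).
Moments about A: C_y·6.7 − (½·22.98·6.3)·4.9 = 0 → C_y = 354.6963/6.7 = 52.9397 ≈ 52.94 kN.
ΣF_y = 0: A_y + 52.9397 − ½·22.98·6.3 = 0 → A_y = 19.45 kN.
ΣF_x = 0: A_x + 20 = 0 → A_x = -20.00 kN.

A_x = -20.00 kN, A_y = 19.45 kN, C_y = 52.94 kN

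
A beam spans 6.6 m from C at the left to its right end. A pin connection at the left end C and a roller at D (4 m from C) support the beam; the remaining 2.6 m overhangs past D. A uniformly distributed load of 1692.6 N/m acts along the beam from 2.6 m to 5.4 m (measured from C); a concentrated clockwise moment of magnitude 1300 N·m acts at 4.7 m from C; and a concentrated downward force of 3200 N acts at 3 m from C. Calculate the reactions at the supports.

Resultant of the distributed load: 1692.6 × 2.8 = 4739.28 N at 4 m from C.
ΣM about C: D_y·4 − (1692.6·2.8)·4 − 1300 − 3200·3 = 0 → D_y = 29857.12/4 = 7464.28 ≈ 7464 N.
ΣF_y = 0: C_y + 7464.28 − 1692.6·2.8 − 3200 = 0 → C_y = 475.0 N.
ΣF_x = 0: no horizontal applied forces, so C_x = 0.

C_x = 0, C_y = 475.0 N, D_y = 7464 N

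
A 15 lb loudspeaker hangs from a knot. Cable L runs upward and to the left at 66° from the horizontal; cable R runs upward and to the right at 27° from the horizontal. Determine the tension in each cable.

ΣF_x = 0: −T_L·cos66° + T_R·cos27° = 0 → T_R = 0.456491·T_L.
ΣF_y = 0: T_L·sin66° + T_R·sin27° = 15.
Substitute: T_L·(0.913545 + 0.456491·0.45399) = 15 → T_L = 13.3834 ≈ 13.38 lb.
Then T_R = 0.456491 × 13.3834 = 6.109 lb.

T_L = 13.38 lb, T_R = 6.109 lb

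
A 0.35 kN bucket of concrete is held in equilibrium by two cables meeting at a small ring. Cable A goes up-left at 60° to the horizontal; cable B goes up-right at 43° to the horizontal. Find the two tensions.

T_A = 0.2627 kN, T_B = 0.1796 kN

ΣF_x = 0: −T_A·cos60° + T_B·cos43° = 0 → T_B = 0.683664·T_A.
ΣF_y = 0: T_A·sin60° + T_B·sin43° = 0.35.
Substitute: T_A·(0.866025 + 0.683664·0.681998) = 0.35 → T_A = 0.262707 ≈ 0.2627 kN.
Then T_B = 0.683664 × 0.262707 = 0.1796 kN.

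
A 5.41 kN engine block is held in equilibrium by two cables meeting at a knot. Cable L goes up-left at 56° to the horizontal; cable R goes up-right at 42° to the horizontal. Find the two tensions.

T_L = 4.060 kN, T_R = 3.055 kN

ΣF_x = 0: −T_L·cos56° + T_R·cos42° = 0 → T_R = 0.752468·T_L.
ΣF_y = 0: T_L·sin56° + T_R·sin42° = 5.41.
Substitute: T_L·(0.829038 + 0.752468·0.669131) = 5.41 → T_L = 4.05992 ≈ 4.060 kN.
Then T_R = 0.752468 × 4.05992 = 3.055 kN.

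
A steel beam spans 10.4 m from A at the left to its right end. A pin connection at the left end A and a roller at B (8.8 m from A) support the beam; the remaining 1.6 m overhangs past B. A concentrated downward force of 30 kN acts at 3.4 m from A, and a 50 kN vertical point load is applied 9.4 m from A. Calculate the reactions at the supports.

A_x = 0, A_y = 15.00 kN, B_y = 65.00 kN

Moments about A: B_y·8.8 − 30·3.4 − 50·9.4 = 0 → B_y = 572/8.8 = 65.00 kN.
ΣF_y = 0: A_y + 65 − 30 − 50 = 0 → A_y = 15.00 kN.
ΣF_x = 0: no horizontal applied forces, so A_x = 0.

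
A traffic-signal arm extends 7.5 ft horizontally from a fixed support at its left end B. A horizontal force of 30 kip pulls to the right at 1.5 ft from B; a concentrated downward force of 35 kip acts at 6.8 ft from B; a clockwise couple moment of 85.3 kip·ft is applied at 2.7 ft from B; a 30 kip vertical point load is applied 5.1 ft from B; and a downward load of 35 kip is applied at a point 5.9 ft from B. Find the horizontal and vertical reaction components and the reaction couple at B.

ΣF_x = 0: B_x + 30 = 0 → B_x = -30.00 kip.
ΣF_y = 0: B_y − 35 − 30 − 35 = 0 → B_y = 100.0 kip.
ΣM about B: M_B − 35·6.8 − 85.3 − 30·5.1 − 35·5.9 = 0 → M_B = 682.8 kip·ft.

B_x = -30.00 kip, B_y = 100.0 kip, M_B = 682.8 kip·ft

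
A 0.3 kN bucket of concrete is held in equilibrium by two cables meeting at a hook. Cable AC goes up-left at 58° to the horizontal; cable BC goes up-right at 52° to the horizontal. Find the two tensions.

T_AC = 0.1966 kN, T_BC = 0.1692 kN

ΣF_x = 0: −T_AC·cos58° + T_BC·cos52° = 0 → T_BC = 0.860732·T_AC.
ΣF_y = 0: T_AC·sin58° + T_BC·sin52° = 0.3.
Substitute: T_AC·(0.848048 + 0.860732·0.788011) = 0.3 → T_AC = 0.196552 ≈ 0.1966 kN.
Then T_BC = 0.860732 × 0.196552 = 0.1692 kN.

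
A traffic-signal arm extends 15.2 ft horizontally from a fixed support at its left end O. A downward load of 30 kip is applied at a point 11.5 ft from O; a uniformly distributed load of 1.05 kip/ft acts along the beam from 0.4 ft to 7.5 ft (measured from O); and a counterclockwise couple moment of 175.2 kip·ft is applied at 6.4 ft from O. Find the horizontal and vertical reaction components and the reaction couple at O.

O_x = 0, O_y = 37.45 kip, M_O = 199.2 kip·ft

Resultant of the distributed load: 1.05 × 7.1 = 7.455 kip at 3.95 ft from O.
ΣF_x = 0: O_x = 0.
ΣF_y = 0: O_y − 30 − 1.05·7.1 = 0 → O_y = 37.45 kip.
ΣM about O: M_O − 30·11.5 − (1.05·7.1)·3.95 + 175.2 = 0 → M_O = 199.2 kip·ft.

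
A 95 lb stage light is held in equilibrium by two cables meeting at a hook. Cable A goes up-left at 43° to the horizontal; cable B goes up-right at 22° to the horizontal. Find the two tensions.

ΣF_x = 0: −T_A·cos43° + T_B·cos22° = 0 → T_B = 0.78879·T_A.
ΣF_y = 0: T_A·sin43° + T_B·sin22° = 95.
Substitute: T_A·(0.681998 + 0.78879·0.374607) = 95 → T_A = 97.1883 ≈ 97.19 lb.
Then T_B = 0.78879 × 97.1883 = 76.66 lb.

T_A = 97.19 lb, T_B = 76.66 lb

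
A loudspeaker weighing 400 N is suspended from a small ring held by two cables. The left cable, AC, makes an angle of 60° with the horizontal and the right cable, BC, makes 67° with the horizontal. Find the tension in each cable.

T_AC = 195.7 N, T_BC = 250.4 N

ΣF_x = 0: −T_AC·cos60° + T_BC·cos67° = 0 → T_BC = 1.27965·T_AC.
ΣF_y = 0: T_AC·sin60° + T_BC·sin67° = 400.
Substitute: T_AC·(0.866025 + 1.27965·0.920505) = 400 → T_AC = 195.7 N.
Then T_BC = 1.27965 × 195.7 = 250.4 N.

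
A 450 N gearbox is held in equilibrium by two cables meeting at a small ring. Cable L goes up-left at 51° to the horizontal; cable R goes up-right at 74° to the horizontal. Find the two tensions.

T_L = 151.4 N, T_R = 345.7 N

ΣF_x = 0: −T_L·cos51° + T_R·cos74° = 0 → T_R = 2.28315·T_L.
ΣF_y = 0: T_L·sin51° + T_R·sin74° = 450.
Substitute: T_L·(0.777146 + 2.28315·0.961262) = 450 → T_L = 151.421 ≈ 151.4 N.
Then T_R = 2.28315 × 151.421 = 345.7 N.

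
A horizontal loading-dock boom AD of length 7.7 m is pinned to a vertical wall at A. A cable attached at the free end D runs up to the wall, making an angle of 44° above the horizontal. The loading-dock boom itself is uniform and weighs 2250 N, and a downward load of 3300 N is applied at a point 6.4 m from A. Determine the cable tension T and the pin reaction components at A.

ΣM about A: T·sin44°·7.7 − 2250·3.85 − 3300·6.4 = 0 → T = 29782.5/(7.7·0.694658) = 5568 N.
ΣF_x = 0: A_x − T·cos44° = 0 → A_x = 5568 × 0.71934 = 4005 N.
ΣF_y = 0: A_y + T·sin44° − 2250 − 3300 = 0 → A_y = 5550 − 5568 × 0.694658 = 1682 N.

T = 5568 N, A_x = 4005 N, A_y = 1682 N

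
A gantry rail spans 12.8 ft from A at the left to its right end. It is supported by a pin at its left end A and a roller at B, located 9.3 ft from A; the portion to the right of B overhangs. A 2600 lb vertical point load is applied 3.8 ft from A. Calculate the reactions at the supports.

A_x = 0, A_y = 1538 lb, B_y = 1062 lb

ΣM about A: B_y·9.3 − 2600·3.8 = 0 → B_y = 9880/9.3 = 1062.37 ≈ 1062 lb.
ΣF_y = 0: A_y + 1062.37 − 2600 = 0 → A_y = 1538 lb.
ΣF_x = 0: no horizontal applied forces, so A_x = 0.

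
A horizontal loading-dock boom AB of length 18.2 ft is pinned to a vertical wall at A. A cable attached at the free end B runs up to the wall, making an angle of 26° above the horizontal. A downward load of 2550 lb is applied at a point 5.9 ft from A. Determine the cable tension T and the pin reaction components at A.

ΣM about A: T·sin26°·18.2 − 2550·5.9 = 0 → T = 15045/(18.2·0.438371) = 1885.73 ≈ 1886 lb.
ΣF_x = 0: A_x − T·cos26° = 0 → A_x = 1885.73 × 0.898794 = 1695 lb.
ΣF_y = 0: A_y + T·sin26° − 2550 = 0 → A_y = 2550 − 1885.73 × 0.438371 = 1723 lb.

T = 1886 lb, A_x = 1695 lb, A_y = 1723 lb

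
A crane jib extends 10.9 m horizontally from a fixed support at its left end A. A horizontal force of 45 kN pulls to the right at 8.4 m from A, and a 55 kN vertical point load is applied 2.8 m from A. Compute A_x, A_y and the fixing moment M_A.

ΣF_x = 0: A_x + 45 = 0 → A_x = -45.00 kN.
ΣF_y = 0: A_y − 55 = 0 → A_y = 55.00 kN.
ΣM about A: M_A − 55·2.8 = 0 → M_A = 154.0 kN·m.

A_x = -45.00 kN, A_y = 55.00 kN, M_A = 154.0 kN·m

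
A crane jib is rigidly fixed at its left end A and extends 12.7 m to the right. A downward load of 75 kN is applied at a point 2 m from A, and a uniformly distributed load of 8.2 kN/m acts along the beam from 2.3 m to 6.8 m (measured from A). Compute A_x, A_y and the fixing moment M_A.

A_x = 0, A_y = 111.9 kN, M_A = 317.9 kN·m

Resultant of the distributed load: 8.2 × 4.5 = 36.9 kN at 4.55 m from A.
ΣF_x = 0: A_x = 0.
ΣF_y = 0: A_y − 75 − 8.2·4.5 = 0 → A_y = 111.9 kN.
ΣM about A: M_A − 75·2 − (8.2·4.5)·4.55 = 0 → M_A = 317.9 kN·m.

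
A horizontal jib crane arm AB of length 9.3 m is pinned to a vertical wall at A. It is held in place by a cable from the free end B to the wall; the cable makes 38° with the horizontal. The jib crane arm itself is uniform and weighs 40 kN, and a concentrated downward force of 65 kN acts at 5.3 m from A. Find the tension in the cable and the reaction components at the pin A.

ΣM about A: T·sin38°·9.3 − 40·4.65 − 65·5.3 = 0 → T = 530.5/(9.3·0.615661) = 92.6533 ≈ 92.65 kN.
ΣF_x = 0: A_x − T·cos38° = 0 → A_x = 92.6533 × 0.788011 = 73.01 kN.
ΣF_y = 0: A_y + T·sin38° − 40 − 65 = 0 → A_y = 105 − 92.6533 × 0.615661 = 47.96 kN.

T = 92.65 kN, A_x = 73.01 kN, A_y = 47.96 kN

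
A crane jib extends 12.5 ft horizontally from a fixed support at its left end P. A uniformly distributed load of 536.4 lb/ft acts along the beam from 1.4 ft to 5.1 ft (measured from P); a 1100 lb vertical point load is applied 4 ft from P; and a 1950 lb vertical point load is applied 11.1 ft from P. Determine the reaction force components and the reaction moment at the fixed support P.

Resultant of the distributed load: 536.4 × 3.7 = 1984.68 lb at 3.25 ft from P.
ΣF_x = 0: P_x = 0.
ΣF_y = 0: P_y − 536.4·3.7 − 1100 − 1950 = 0 → P_y = 5035 lb.
ΣM about P: M_P − (536.4·3.7)·3.25 − 1100·4 − 1950·11.1 = 0 → M_P = 32500 lb·ft.

P_x = 0, P_y = 5035 lb, M_P = 32500 lb·ft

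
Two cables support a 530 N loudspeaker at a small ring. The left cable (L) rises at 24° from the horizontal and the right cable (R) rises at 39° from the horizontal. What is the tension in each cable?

T_L = 462.3 N, T_R = 543.4 N

ΣF_x = 0: −T_L·cos24° + T_R·cos39° = 0 → T_R = 1.17551·T_L.
ΣF_y = 0: T_L·sin24° + T_R·sin39° = 530.
Substitute: T_L·(0.406737 + 1.17551·0.62932) = 530 → T_L = 462.273 ≈ 462.3 N.
Then T_R = 1.17551 × 462.273 = 543.4 N.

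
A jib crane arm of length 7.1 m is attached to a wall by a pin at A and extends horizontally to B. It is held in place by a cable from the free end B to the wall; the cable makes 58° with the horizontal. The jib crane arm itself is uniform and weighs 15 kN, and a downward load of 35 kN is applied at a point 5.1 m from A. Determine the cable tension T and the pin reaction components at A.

T = 38.49 kN, A_x = 20.40 kN, A_y = 17.36 kN

ΣM about A: T·sin58°·7.1 − 15·3.55 − 35·5.1 = 0 → T = 231.75/(7.1·0.848048) = 38.4894 ≈ 38.49 kN.
ΣF_x = 0: A_x − T·cos58° = 0 → A_x = 38.4894 × 0.529919 = 20.40 kN.
ΣF_y = 0: A_y + T·sin58° − 15 − 35 = 0 → A_y = 50 − 38.4894 × 0.848048 = 17.36 kN.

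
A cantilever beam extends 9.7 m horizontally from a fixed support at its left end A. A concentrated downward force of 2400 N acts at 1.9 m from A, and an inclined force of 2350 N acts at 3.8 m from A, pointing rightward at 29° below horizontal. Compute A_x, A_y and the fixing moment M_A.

ΣF_x = 0: A_x + 2350·cos29° = 0 → A_x = -2055 N.
ΣF_y = 0: A_y − 2400 − 2350·sin29° = 0 → A_y = 3539 N.
ΣM about A: M_A − 2400·1.9 − 2350·sin29°·3.8 = 0 → M_A = 8889 N·m.

A_x = -2055 N, A_y = 3539 N, M_A = 8889 N·m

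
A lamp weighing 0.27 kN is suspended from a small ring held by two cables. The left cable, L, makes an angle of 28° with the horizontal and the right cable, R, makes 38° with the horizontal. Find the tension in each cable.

ΣF_x = 0: −T_L·cos28° + T_R·cos38° = 0 → T_R = 1.12048·T_L.
ΣF_y = 0: T_L·sin28° + T_R·sin38° = 0.27.
Substitute: T_L·(0.469472 + 1.12048·0.615661) = 0.27 → T_L = 0.232898 ≈ 0.2329 kN.
Then T_R = 1.12048 × 0.232898 = 0.2610 kN.

T_L = 0.2329 kN, T_R = 0.2610 kN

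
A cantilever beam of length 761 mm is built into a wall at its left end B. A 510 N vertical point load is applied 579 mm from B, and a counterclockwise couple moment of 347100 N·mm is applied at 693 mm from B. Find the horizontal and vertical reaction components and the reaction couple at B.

B_x = 0, B_y = 510.0 N, M_B = -51810 N·mm

ΣF_x = 0: B_x = 0.
ΣF_y = 0: B_y − 510 = 0 → B_y = 510.0 N.
ΣM about B: M_B − 510·579 + 347100 = 0 → M_B = -51810 N·mm.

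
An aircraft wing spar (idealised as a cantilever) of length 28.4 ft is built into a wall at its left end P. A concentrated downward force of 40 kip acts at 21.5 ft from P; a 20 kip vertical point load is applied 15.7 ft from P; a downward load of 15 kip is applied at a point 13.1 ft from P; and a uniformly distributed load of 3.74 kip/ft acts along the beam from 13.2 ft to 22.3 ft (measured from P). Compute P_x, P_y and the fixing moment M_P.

P_x = 0, P_y = 109.0 kip, M_P = 1975 kip·ft

Resultant of the distributed load: 3.74 × 9.1 = 34.034 kip at 17.75 ft from P.
ΣF_x = 0: P_x = 0.
ΣF_y = 0: P_y − 40 − 20 − 15 − 3.74·9.1 = 0 → P_y = 109.0 kip.
ΣM about P: M_P − 40·21.5 − 20·15.7 − 15·13.1 − (3.74·9.1)·17.75 = 0 → M_P = 1975 kip·ft.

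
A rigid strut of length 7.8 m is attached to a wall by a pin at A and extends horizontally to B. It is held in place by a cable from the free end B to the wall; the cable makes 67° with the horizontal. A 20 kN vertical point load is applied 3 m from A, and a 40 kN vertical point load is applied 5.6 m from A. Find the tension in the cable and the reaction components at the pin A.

ΣM about A: T·sin67°·7.8 − 20·3 − 40·5.6 = 0 → T = 284/(7.8·0.920505) = 39.5547 ≈ 39.55 kN.
ΣF_x = 0: A_x − T·cos67° = 0 → A_x = 39.5547 × 0.390731 = 15.46 kN.
ΣF_y = 0: A_y + T·sin67° − 20 − 40 = 0 → A_y = 60 − 39.5547 × 0.920505 = 23.59 kN.

T = 39.55 kN, A_x = 15.46 kN, A_y = 23.59 kN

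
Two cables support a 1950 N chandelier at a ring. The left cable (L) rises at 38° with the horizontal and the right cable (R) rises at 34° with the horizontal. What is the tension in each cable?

ΣF_x = 0: −T_L·cos38° + T_R·cos34° = 0 → T_R = 0.950513·T_L.
ΣF_y = 0: T_L·sin38° + T_R·sin34° = 1950.
Substitute: T_L·(0.615661 + 0.950513·0.559193) = 1950 → T_L = 1699.82 ≈ 1700 N.
Then T_R = 0.950513 × 1699.82 = 1616 N.

T_L = 1700 N, T_R = 1616 N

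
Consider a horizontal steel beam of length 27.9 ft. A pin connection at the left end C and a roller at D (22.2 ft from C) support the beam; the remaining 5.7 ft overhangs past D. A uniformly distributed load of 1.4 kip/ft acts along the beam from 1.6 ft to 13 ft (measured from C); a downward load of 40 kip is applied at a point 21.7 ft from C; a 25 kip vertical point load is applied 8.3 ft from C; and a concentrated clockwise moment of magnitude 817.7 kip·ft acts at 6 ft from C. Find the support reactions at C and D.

C_x = 0, C_y = -9.567 kip, D_y = 90.53 kip

Resultant of the distributed load: 1.4 × 11.4 = 15.96 kip at 7.3 ft from C.
Moments about C: D_y·22.2 − (1.4·11.4)·7.3 − 40·21.7 − 25·8.3 − 817.7 = 0 → D_y = 2009.708/22.2 = 90.5274 ≈ 90.53 kip.
ΣF_y = 0: C_y + 90.5274 − 1.4·11.4 − 40 − 25 = 0 → C_y = -9.567 kip.
ΣF_x = 0: no horizontal applied forces, so C_x = 0.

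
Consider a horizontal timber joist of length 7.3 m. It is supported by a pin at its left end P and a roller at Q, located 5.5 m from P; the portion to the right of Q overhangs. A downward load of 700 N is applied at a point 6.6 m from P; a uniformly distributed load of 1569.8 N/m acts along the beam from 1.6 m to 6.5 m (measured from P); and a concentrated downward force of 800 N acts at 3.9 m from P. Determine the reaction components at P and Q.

Resultant of the distributed load: 1569.8 × 4.9 = 7692.02 N at 4.05 m from P.
ΣM about P: Q_y·5.5 − 700·6.6 − (1569.8·4.9)·4.05 − 800·3.9 = 0 → Q_y = 38892.681/5.5 = 7071.4 ≈ 7071 N.
ΣF_y = 0: P_y + 7071.4 − 700 − 1569.8·4.9 − 800 = 0 → P_y = 2121 N.
ΣF_x = 0: no horizontal applied forces, so P_x = 0.

P_x = 0, P_y = 2121 N, Q_y = 7071 N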